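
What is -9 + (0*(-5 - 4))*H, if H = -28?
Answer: -9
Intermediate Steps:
-9 + (0*(-5 - 4))*H = -9 + (0*(-5 - 4))*(-28) = -9 + (0*(-9))*(-28) = -9 + 0*(-28) = -9 + 0 = -9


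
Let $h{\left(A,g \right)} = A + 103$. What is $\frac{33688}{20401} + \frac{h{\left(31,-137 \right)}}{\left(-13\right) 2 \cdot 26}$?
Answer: $\frac{10019677}{6895538} \approx 1.4531$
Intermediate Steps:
$h{\left(A,g \right)} = 103 + A$
$\frac{33688}{20401} + \frac{h{\left(31,-137 \right)}}{\left(-13\right) 2 \cdot 26} = \frac{33688}{20401} + \frac{103 + 31}{\left(-13\right) 2 \cdot 26} = 33688 \cdot \frac{1}{20401} + \frac{134}{\left(-26\right) 26} = \frac{33688}{20401} + \frac{134}{-676} = \frac{33688}{20401} + 134 \left(- \frac{1}{676}\right) = \frac{33688}{20401} - \frac{67}{338} = \frac{10019677}{6895538}$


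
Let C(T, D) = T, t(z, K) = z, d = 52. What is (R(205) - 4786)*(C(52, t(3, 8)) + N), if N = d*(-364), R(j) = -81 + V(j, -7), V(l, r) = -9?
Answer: 92039376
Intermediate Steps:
R(j) = -90 (R(j) = -81 - 9 = -90)
N = -18928 (N = 52*(-364) = -18928)
(R(205) - 4786)*(C(52, t(3, 8)) + N) = (-90 - 4786)*(52 - 18928) = -4876*(-18876) = 92039376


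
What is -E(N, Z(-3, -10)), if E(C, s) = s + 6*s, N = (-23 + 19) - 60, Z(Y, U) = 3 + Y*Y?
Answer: -84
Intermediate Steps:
Z(Y, U) = 3 + Y²
N = -64 (N = -4 - 60 = -64)
E(C, s) = 7*s
-E(N, Z(-3, -10)) = -7*(3 + (-3)²) = -7*(3 + 9) = -7*12 = -1*84 = -84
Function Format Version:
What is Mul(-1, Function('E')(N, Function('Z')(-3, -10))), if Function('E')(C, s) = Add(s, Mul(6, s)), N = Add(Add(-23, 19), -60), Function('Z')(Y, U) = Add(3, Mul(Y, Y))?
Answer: -84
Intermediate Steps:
Function('Z')(Y, U) = Add(3, Pow(Y, 2))
N = -64 (N = Add(-4, -60) = -64)
Function('E')(C, s) = Mul(7, s)
Mul(-1, Function('E')(N, Function('Z')(-3, -10))) = Mul(-1, Mul(7, Add(3, Pow(-3, 2)))) = Mul(-1, Mul(7, Add(3, 9))) = Mul(-1, Mul(7, 12)) = Mul(-1, 84) = -84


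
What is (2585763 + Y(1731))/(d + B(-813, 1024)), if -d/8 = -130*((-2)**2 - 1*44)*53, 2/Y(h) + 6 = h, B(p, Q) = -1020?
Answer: -4460441177/3805039500 ≈ -1.1722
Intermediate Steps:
Y(h) = 2/(-6 + h)
d = -2204800 (d = -8*(-130*((-2)**2 - 1*44))*53 = -8*(-130*(4 - 44))*53 = -8*(-130*(-40))*53 = -41600*53 = -8*275600 = -2204800)
(2585763 + Y(1731))/(d + B(-813, 1024)) = (2585763 + 2/(-6 + 1731))/(-2204800 - 1020) = (2585763 + 2/1725)/(-2205820) = (2585763 + 2*(1/1725))*(-1/2205820) = (2585763 + 2/1725)*(-1/2205820) = (4460441177/1725)*(-1/2205820) = -4460441177/3805039500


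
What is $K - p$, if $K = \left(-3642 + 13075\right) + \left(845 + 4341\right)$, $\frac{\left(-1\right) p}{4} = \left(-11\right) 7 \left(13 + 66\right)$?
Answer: $-9713$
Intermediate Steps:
$p = 24332$ ($p = - 4 \left(-11\right) 7 \left(13 + 66\right) = - 4 \left(\left(-77\right) 79\right) = \left(-4\right) \left(-6083\right) = 24332$)
$K = 14619$ ($K = 9433 + 5186 = 14619$)
$K - p = 14619 - 24332 = -9713$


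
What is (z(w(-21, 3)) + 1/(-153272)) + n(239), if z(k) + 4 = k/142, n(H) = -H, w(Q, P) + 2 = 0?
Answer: -2644555159/10882312 ≈ -243.01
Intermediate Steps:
w(Q, P) = -2 (w(Q, P) = -2 + 0 = -2)
z(k) = -4 + k/142
(z(w(-21, 3)) + 1/(-153272)) + n(239) = ((-4 + (1/142)*(-2)) + 1/(-153272)) - 1*239 = ((-4 - 1/71) - 1/153272) - 239 = (-285/71 - 1/153272) - 239 = -43682591/10882312 - 239 = -2644555159/10882312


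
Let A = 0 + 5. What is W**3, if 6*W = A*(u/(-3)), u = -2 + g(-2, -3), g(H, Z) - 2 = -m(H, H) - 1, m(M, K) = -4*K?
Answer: 125/8 ≈ 15.625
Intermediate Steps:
g(H, Z) = 1 + 4*H (g(H, Z) = 2 + (-(-4)*H - 1) = 2 + (4*H - 1) = 2 + (-1 + 4*H) = 1 + 4*H)
u = -9 (u = -2 + (1 + 4*(-2)) = -2 + (1 - 8) = -2 - 7 = -9)
A = 5
W = 5/2 (W = (5*(-9/(-3)))/6 = (5*(-9*(-1/3)))/6 = (5*3)/6 = (1/6)*15 = 5/2 ≈ 2.5000)
W**3 = (5/2)**3 = 125/8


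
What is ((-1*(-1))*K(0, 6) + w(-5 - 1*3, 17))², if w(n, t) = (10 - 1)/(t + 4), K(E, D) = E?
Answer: 9/49 ≈ 0.18367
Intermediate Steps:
w(n, t) = 9/(4 + t)
((-1*(-1))*K(0, 6) + w(-5 - 1*3, 17))² = (-1*(-1)*0 + 9/(4 + 17))² = (1*0 + 9/21)² = (0 + 9*(1/21))² = (0 + 3/7)² = (3/7)² = 9/49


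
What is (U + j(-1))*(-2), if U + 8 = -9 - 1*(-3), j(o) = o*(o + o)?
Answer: 24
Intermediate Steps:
j(o) = 2*o**2 (j(o) = o*(2*o) = 2*o**2)
U = -14 (U = -8 + (-9 - 1*(-3)) = -8 + (-9 + 3) = -8 - 6 = -14)
(U + j(-1))*(-2) = (-14 + 2*(-1)**2)*(-2) = (-14 + 2*1)*(-2) = (-14 + 2)*(-2) = -12*(-2) = 24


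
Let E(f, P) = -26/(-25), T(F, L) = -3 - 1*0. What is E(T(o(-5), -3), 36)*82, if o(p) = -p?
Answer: 2132/25 ≈ 85.280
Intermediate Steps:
T(F, L) = -3 (T(F, L) = -3 + 0 = -3)
E(f, P) = 26/25 (E(f, P) = -26*(-1/25) = 26/25)
E(T(o(-5), -3), 36)*82 = (26/25)*82 = 2132/25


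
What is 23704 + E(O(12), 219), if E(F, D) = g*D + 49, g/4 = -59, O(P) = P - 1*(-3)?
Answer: -27931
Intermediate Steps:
O(P) = 3 + P (O(P) = P + 3 = 3 + P)
g = -236 (g = 4*(-59) = -236)
E(F, D) = 49 - 236*D (E(F, D) = -236*D + 49 = 49 - 236*D)
23704 + E(O(12), 219) = 23704 + (49 - 236*219) = 23704 + (49 - 51684) = 23704 - 51635 = -27931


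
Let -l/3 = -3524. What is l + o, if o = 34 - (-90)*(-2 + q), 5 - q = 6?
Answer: 10336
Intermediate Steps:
l = 10572 (l = -3*(-3524) = 10572)
q = -1 (q = 5 - 1*6 = 5 - 6 = -1)
o = -236 (o = 34 - (-90)*(-2 - 1) = 34 - (-90)*(-3) = 34 - 18*15 = 34 - 270 = -236)
l + o = 10572 - 236 = 10336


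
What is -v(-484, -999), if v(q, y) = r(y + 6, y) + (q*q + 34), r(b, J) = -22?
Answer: -234268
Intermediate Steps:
v(q, y) = 12 + q**2 (v(q, y) = -22 + (q*q + 34) = -22 + (q**2 + 34) = -22 + (34 + q**2) = 12 + q**2)
-v(-484, -999) = -(12 + (-484)**2) = -(12 + 234256) = -1*234268 = -234268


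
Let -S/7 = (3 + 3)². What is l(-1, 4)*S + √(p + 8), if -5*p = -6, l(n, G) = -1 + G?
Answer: -756 + √230/5 ≈ -752.97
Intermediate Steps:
p = 6/5 (p = -⅕*(-6) = 6/5 ≈ 1.2000)
S = -252 (S = -7*(3 + 3)² = -7*6² = -7*36 = -252)
l(-1, 4)*S + √(p + 8) = (-1 + 4)*(-252) + √(6/5 + 8) = 3*(-252) + √(46/5) = -756 + √230/5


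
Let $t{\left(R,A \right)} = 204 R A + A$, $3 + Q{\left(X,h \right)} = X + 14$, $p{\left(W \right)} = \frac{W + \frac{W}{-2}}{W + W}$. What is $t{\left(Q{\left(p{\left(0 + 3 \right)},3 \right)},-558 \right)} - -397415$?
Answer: $-883753$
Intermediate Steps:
$p{\left(W \right)} = \frac{1}{4}$ ($p{\left(W \right)} = \frac{W + W \left(- \frac{1}{2}\right)}{2 W} = \left(W - \frac{W}{2}\right) \frac{1}{2 W} = \frac{W}{2} \frac{1}{2 W} = \frac{1}{4}$)
$Q{\left(X,h \right)} = 11 + X$ ($Q{\left(X,h \right)} = -3 + \left(X + 14\right) = -3 + \left(14 + X\right) = 11 + X$)
$t{\left(R,A \right)} = A + 204 A R$ ($t{\left(R,A \right)} = 204 A R + A = A + 204 A R$)
$t{\left(Q{\left(p{\left(0 + 3 \right)},3 \right)},-558 \right)} - -397415 = - 558 \left(1 + 204 \left(11 + \frac{1}{4}\right)\right) - -397415 = - 558 \left(1 + 204 \cdot \frac{45}{4}\right) + 397415 = - 558 \left(1 + 2295\right) + 397415 = \left(-558\right) 2296 + 397415 = -1281168 + 397415 = -883753$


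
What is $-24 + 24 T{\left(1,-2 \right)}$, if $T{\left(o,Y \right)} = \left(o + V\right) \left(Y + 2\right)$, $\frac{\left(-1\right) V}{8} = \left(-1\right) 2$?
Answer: $-24$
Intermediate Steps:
$V = 16$ ($V = - 8 \left(\left(-1\right) 2\right) = \left(-8\right) \left(-2\right) = 16$)
$T{\left(o,Y \right)} = \left(2 + Y\right) \left(16 + o\right)$ ($T{\left(o,Y \right)} = \left(o + 16\right) \left(Y + 2\right) = \left(16 + o\right) \left(2 + Y\right) = \left(2 + Y\right) \left(16 + o\right)$)
$-24 + 24 T{\left(1,-2 \right)} = -24 + 24 \left(32 + 2 \cdot 1 + 16 \left(-2\right) - 2\right) = -24 + 24 \left(32 + 2 - 32 - 2\right) = -24 + 24 \cdot 0 = -24 + 0 = -24$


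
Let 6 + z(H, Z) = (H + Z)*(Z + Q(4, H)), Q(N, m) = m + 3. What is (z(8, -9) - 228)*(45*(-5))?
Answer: 53100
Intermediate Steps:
Q(N, m) = 3 + m
z(H, Z) = -6 + (H + Z)*(3 + H + Z) (z(H, Z) = -6 + (H + Z)*(Z + (3 + H)) = -6 + (H + Z)*(3 + H + Z))
(z(8, -9) - 228)*(45*(-5)) = ((-6 + (-9)**2 + 8*(-9) + 8*(3 + 8) - 9*(3 + 8)) - 228)*(45*(-5)) = ((-6 + 81 - 72 + 8*11 - 9*11) - 228)*(-225) = ((-6 + 81 - 72 + 88 - 99) - 228)*(-225) = (-8 - 228)*(-225) = -236*(-225) = 53100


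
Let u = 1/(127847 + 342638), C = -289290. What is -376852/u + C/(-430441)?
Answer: -76318572401340730/430441 ≈ -1.7730e+11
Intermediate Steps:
u = 1/470485 ≈ 2.1255e-6
-376852/u + C/(-430441) = -376852/1/470485 - 289290/(-430441) = -376852*470485 - 289290*(-1/430441) = -177303213220 + 289290/430441 = -76318572401340730/430441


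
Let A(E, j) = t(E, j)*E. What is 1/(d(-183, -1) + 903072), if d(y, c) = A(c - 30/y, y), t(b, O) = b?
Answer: 3721/3360333513 ≈ 1.1073e-6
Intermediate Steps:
A(E, j) = E² (A(E, j) = E*E = E²)
d(y, c) = (c - 30/y)²
1/(d(-183, -1) + 903072) = 1/((-30 - 1*(-183))²/(-183)² + 903072) = 1/((-30 + 183)²/33489 + 903072) = 1/((1/33489)*153² + 903072) = 1/((1/33489)*23409 + 903072) = 1/(2601/3721 + 903072) = 1/(3360333513/3721) = 3721/3360333513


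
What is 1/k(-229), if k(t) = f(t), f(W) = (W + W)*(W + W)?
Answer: 1/209764 ≈ 4.7673e-6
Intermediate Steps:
f(W) = 4*W² (f(W) = (2*W)*(2*W) = 4*W²)
k(t) = 4*t²
1/k(-229) = 1/(4*(-229)²) = 1/(4*52441) = 1/209764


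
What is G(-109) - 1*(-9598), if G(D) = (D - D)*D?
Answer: 9598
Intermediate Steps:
G(D) = 0 (G(D) = 0*D = 0)
G(-109) - 1*(-9598) = 0 - 1*(-9598) = 0 + 9598 = 9598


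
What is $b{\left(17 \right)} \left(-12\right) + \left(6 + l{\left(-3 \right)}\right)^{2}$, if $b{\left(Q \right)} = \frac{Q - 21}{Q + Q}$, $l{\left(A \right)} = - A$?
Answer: $\frac{1401}{17} \approx 82.412$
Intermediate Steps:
$b{\left(Q \right)} = \frac{-21 + Q}{2 Q}$
$b{\left(17 \right)} \left(-12\right) + \left(6 + l{\left(-3 \right)}\right)^{2} = \frac{-21 + 17}{2 \cdot 17} \left(-12\right) + \left(6 - -3\right)^{2} = \frac{1}{2} \cdot \frac{1}{17} \left(-4\right) \left(-12\right) + \left(6 + 3\right)^{2} = \left(- \frac{2}{17}\right) \left(-12\right) + 9^{2} = \frac{24}{17} + 81 = \frac{1401}{17}$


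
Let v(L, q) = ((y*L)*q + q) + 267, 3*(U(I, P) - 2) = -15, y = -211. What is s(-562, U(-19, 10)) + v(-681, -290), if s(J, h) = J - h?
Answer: -41670972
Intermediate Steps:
U(I, P) = -3 (U(I, P) = 2 + (⅓)*(-15) = 2 - 5 = -3)
v(L, q) = 267 + q - 211*L*q (v(L, q) = ((-211*L)*q + q) + 267 = (-211*L*q + q) + 267 = (q - 211*L*q) + 267 = 267 + q - 211*L*q)
s(-562, U(-19, 10)) + v(-681, -290) = (-562 - 1*(-3)) + (267 - 290 - 211*(-681)*(-290)) = (-562 + 3) + (267 - 290 - 41670390) = -559 - 41670413 = -41670972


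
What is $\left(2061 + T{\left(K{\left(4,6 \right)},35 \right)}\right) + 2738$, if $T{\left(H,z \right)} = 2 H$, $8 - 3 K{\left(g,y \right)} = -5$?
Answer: $\frac{14423}{3} \approx 4807.7$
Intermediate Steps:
$K{\left(g,y \right)} = \frac{13}{3}$ ($K{\left(g,y \right)} = \frac{8}{3} - - \frac{5}{3} = \frac{8}{3} + \frac{5}{3} = \frac{13}{3}$)
$\left(2061 + T{\left(K{\left(4,6 \right)},35 \right)}\right) + 2738 = \left(2061 + 2 \cdot \frac{13}{3}\right) + 2738 = \left(2061 + \frac{26}{3}\right) + 2738 = \frac{6209}{3} + 2738 = \frac{14423}{3}$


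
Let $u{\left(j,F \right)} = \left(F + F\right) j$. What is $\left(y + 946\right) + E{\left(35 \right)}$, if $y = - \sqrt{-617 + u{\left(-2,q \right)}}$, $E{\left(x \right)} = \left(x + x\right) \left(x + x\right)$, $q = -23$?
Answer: $5846 - 5 i \sqrt{21} \approx 5846.0 - 22.913 i$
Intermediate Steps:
$E{\left(x \right)} = 4 x^{2}$ ($E{\left(x \right)} = 2 x 2 x = 4 x^{2}$)
$u{\left(j,F \right)} = 2 F j$
$y = - 5 i \sqrt{21}$ ($y = - \sqrt{-617 + 2 \left(-23\right) \left(-2\right)} = - \sqrt{-617 + 92} = - \sqrt{-525} = - 5 i \sqrt{21} \approx - 22.913 i$)
$\left(y + 946\right) + E{\left(35 \right)} = \left(- 5 i \sqrt{21} + 946\right) + 4 \cdot 35^{2} = \left(946 - 5 i \sqrt{21}\right) + 4 \cdot 1225 = \left(946 - 5 i \sqrt{21}\right) + 4900 = 5846 - 5 i \sqrt{21}$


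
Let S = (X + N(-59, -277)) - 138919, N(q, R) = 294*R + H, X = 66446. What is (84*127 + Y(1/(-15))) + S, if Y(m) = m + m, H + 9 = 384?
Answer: -2143022/15 ≈ -1.4287e+5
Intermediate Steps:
H = 375 (H = -9 + 384 = 375)
Y(m) = 2*m
N(q, R) = 375 + 294*R (N(q, R) = 294*R + 375 = 375 + 294*R)
S = -153536 (S = (66446 + (375 + 294*(-277))) - 138919 = (66446 + (375 - 81438)) - 138919 = (66446 - 81063) - 138919 = -14617 - 138919 = -153536)
(84*127 + Y(1/(-15))) + S = (84*127 + 2/(-15)) - 153536 = (10668 + 2*(-1/15)) - 153536 = (10668 - 2/15) - 153536 = 160018/15 - 153536 = -2143022/15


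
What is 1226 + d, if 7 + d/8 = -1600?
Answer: -11630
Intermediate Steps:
d = -12856 (d = -56 + 8*(-1600) = -56 - 12800 = -12856)
1226 + d = 1226 - 12856 = -11630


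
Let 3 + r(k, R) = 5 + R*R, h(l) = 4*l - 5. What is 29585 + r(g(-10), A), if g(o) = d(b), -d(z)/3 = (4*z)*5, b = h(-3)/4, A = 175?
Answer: 60212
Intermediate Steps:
h(l) = -5 + 4*l
b = -17/4 (b = (-5 + 4*(-3))/4 = (-5 - 12)*(¼) = -17*¼ = -17/4 ≈ -4.2500)
d(z) = -60*z (d(z) = -3*4*z*5 = -60*z)
g(o) = 255 (g(o) = -60*(-17/4) = 255)
r(k, R) = 2 + R² (r(k, R) = -3 + (5 + R*R) = -3 + (5 + R²) = 2 + R²)
29585 + r(g(-10), A) = 29585 + (2 + 175²) = 29585 + (2 + 30625) = 29585 + 30627 = 60212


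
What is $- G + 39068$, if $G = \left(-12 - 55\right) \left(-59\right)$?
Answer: $35115$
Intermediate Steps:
$G = 3953$ ($G = \left(-12 - 55\right) \left(-59\right) = \left(-67\right) \left(-59\right) = 3953$)
$- G + 39068 = \left(-1\right) 3953 + 39068 = -3953 + 39068 = 35115$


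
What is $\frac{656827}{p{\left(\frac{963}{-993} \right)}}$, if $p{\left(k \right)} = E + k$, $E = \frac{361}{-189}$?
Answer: $- \frac{41090440293}{180160} \approx -2.2808 \cdot 10^{5}$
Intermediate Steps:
$E = - \frac{361}{189}$ ($E = 361 \left(- \frac{1}{189}\right) = - \frac{361}{189} \approx -1.9101$)
$p{\left(k \right)} = - \frac{361}{189} + k$
$\frac{656827}{p{\left(\frac{963}{-993} \right)}} = \frac{656827}{- \frac{361}{189} + \frac{963}{-993}} = \frac{656827}{- \frac{361}{189} + 963 \left(- \frac{1}{993}\right)} = \frac{656827}{- \frac{361}{189} - \frac{321}{331}} = \frac{656827}{- \frac{180160}{62559}} = 656827 \left(- \frac{62559}{180160}\right) = - \frac{41090440293}{180160}$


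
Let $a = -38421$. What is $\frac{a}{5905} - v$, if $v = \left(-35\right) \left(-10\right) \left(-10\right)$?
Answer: $\frac{20629079}{5905} \approx 3493.5$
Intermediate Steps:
$v = -3500$ ($v = 350 \left(-10\right) = -3500$)
$\frac{a}{5905} - v = - \frac{38421}{5905} - -3500 = \left(-38421\right) \frac{1}{5905} + 3500 = - \frac{38421}{5905} + 3500 = \frac{20629079}{5905}$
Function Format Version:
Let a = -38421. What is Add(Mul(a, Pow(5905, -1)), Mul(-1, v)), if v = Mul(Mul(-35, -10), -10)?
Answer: Rational(20629079, 5905) ≈ 3493.5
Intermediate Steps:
v = -3500 (v = Mul(350, -10) = -3500)
Add(Mul(a, Pow(5905, -1)), Mul(-1, v)) = Add(Mul(-38421, Pow(5905, -1)), Mul(-1, -3500)) = Add(Mul(-38421, Rational(1, 5905)), 3500) = Add(Rational(-38421, 5905), 3500) = Rational(20629079, 5905)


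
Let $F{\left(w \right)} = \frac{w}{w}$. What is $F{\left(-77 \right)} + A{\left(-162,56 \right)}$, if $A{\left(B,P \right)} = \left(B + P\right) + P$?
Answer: $-49$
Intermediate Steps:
$A{\left(B,P \right)} = B + 2 P$
$F{\left(w \right)} = 1$
$F{\left(-77 \right)} + A{\left(-162,56 \right)} = 1 + \left(-162 + 2 \cdot 56\right) = 1 + \left(-162 + 112\right) = 1 - 50 = -49$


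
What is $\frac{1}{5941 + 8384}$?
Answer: $\frac{1}{14325} \approx 6.9808 \cdot 10^{-5}$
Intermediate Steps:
$\frac{1}{5941 + 8384} = \frac{1}{14325}$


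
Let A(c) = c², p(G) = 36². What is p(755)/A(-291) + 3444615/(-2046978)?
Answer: -3568401967/2140001778 ≈ -1.6675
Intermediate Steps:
p(G) = 1296
p(755)/A(-291) + 3444615/(-2046978) = 1296/((-291)²) + 3444615/(-2046978) = 1296/84681 + 3444615*(-1/2046978) = 1296*(1/84681) - 382735/227442 = 144/9409 - 382735/227442 = -3568401967/2140001778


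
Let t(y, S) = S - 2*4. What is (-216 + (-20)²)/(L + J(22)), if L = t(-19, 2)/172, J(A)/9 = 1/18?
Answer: 1978/5 ≈ 395.60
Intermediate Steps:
J(A) = ½ (J(A) = 9/18 = 9*(1/18) = ½)
t(y, S) = -8 + S (t(y, S) = S - 8 = -8 + S)
L = -3/86 (L = (-8 + 2)/172 = -6*1/172 = -3/86 ≈ -0.034884)
(-216 + (-20)²)/(L + J(22)) = (-216 + (-20)²)/(-3/86 + ½) = (-216 + 400)/(20/43) = 184*(43/20) = 1978/5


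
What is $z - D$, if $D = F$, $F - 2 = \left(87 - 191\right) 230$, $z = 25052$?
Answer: $48970$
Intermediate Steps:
$F = -23918$ ($F = 2 + \left(87 - 191\right) 230 = 2 - 23920 = -23918$)
$D = -23918$
$z - D = 25052 - -23918 = 25052 + 23918 = 48970$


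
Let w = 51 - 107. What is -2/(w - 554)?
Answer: 1/305 ≈ 0.0032787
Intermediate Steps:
w = -56
-2/(w - 554) = -2/(-56 - 554) = -2/(-610) = -2*(-1/610) = 1/305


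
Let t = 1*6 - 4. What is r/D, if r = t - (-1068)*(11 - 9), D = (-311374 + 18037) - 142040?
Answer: -2138/435377 ≈ -0.0049107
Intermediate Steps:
t = 2 (t = 6 - 4 = 2)
D = -435377 (D = -293337 - 142040 = -435377)
r = 2138 (r = 2 - (-1068)*(11 - 9) = 2 - (-1068)*2 = 2 - 178*(-12) = 2 + 2136 = 2138)
r/D = 2138/(-435377) = 2138*(-1/435377) = -2138/435377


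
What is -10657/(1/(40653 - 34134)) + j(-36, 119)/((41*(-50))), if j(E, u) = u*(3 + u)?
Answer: -71209814834/1025 ≈ -6.9473e+7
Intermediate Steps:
-10657/(1/(40653 - 34134)) + j(-36, 119)/((41*(-50))) = -10657/(1/(40653 - 34134)) + (119*(3 + 119))/((41*(-50))) = -10657/(1/6519) + (119*122)/(-2050) = -10657/1/6519 + 14518*(-1/2050) = -10657*6519 - 7259/1025 = -69472983 - 7259/1025 = -71209814834/1025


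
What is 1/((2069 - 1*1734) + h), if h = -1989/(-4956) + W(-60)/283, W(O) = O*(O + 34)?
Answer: 467516/159382609 ≈ 0.0029333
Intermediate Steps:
W(O) = O*(34 + O)
h = 2764749/467516 (h = -1989/(-4956) - 60*(34 - 60)/283 = -1989*(-1/4956) - 60*(-26)*(1/283) = 663/1652 + 1560*(1/283) = 663/1652 + 1560/283 = 2764749/467516 ≈ 5.9137)
1/((2069 - 1*1734) + h) = 1/((2069 - 1*1734) + 2764749/467516) = 1/((2069 - 1734) + 2764749/467516) = 1/(335 + 2764749/467516) = 1/(159382609/467516) = 467516/159382609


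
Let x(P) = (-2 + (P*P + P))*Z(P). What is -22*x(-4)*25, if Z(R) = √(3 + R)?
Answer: -5500*I ≈ -5500.0*I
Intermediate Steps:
x(P) = √(3 + P)*(-2 + P + P²) (x(P) = (-2 + (P*P + P))*√(3 + P) = (-2 + (P² + P))*√(3 + P) = (-2 + (P + P²))*√(3 + P) = (-2 + P + P²)*√(3 + P) = √(3 + P)*(-2 + P + P²))
-22*x(-4)*25 = -22*√(3 - 4)*(-2 - 4 + (-4)²)*25 = -22*√(-1)*(-2 - 4 + 16)*25 = -22*I*10*25 = -220*I*25 = -5500*I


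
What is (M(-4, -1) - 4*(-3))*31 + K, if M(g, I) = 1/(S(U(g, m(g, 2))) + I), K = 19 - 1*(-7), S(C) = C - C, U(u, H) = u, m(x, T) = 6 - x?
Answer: 367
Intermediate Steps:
S(C) = 0
K = 26 (K = 19 + 7 = 26)
M(g, I) = 1/I (M(g, I) = 1/(0 + I) = 1/I)
(M(-4, -1) - 4*(-3))*31 + K = (1/(-1) - 4*(-3))*31 + 26 = (-1 + 12)*31 + 26 = 11*31 + 26 = 341 + 26 = 367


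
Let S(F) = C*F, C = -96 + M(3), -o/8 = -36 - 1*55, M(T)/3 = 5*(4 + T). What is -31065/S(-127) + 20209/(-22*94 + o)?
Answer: 6176071/510540 ≈ 12.097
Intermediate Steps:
M(T) = 60 + 15*T (M(T) = 3*(5*(4 + T)) = 3*(20 + 5*T) = 60 + 15*T)
o = 728 (o = -8*(-36 - 1*55) = -8*(-36 - 55) = -8*(-91) = 728)
C = 9 (C = -96 + (60 + 15*3) = -96 + (60 + 45) = -96 + 105 = 9)
S(F) = 9*F
-31065/S(-127) + 20209/(-22*94 + o) = -31065/(9*(-127)) + 20209/(-22*94 + 728) = -31065/(-1143) + 20209/(-2068 + 728) = -31065*(-1/1143) + 20209/(-1340) = 10355/381 + 20209*(-1/1340) = 10355/381 - 20209/1340 = 6176071/510540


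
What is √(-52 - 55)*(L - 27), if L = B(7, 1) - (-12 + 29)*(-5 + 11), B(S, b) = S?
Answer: -122*I*√107 ≈ -1262.0*I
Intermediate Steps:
L = -95 (L = 7 - (-12 + 29)*(-5 + 11) = 7 - 17*6 = 7 - 1*102 = 7 - 102 = -95)
√(-52 - 55)*(L - 27) = √(-52 - 55)*(-95 - 27) = √(-107)*(-122) = (I*√107)*(-122) = -122*I*√107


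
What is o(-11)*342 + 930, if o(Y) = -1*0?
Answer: 930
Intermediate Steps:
o(Y) = 0
o(-11)*342 + 930 = 0*342 + 930 = 0 + 930 = 930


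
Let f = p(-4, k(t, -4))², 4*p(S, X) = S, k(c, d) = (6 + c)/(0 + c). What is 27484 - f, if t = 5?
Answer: 27483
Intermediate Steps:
k(c, d) = (6 + c)/c
p(S, X) = S/4
f = 1 (f = ((¼)*(-4))² = (-1)² = 1)
27484 - f = 27484 - 1*1 = 27484 - 1 = 27483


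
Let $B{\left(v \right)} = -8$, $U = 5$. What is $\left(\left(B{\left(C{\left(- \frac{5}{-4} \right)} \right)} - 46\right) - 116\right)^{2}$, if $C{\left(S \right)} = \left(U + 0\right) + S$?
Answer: $28900$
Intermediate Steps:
$C{\left(S \right)} = 5 + S$ ($C{\left(S \right)} = \left(5 + 0\right) + S = 5 + S$)
$\left(\left(B{\left(C{\left(- \frac{5}{-4} \right)} \right)} - 46\right) - 116\right)^{2} = \left(\left(-8 - 46\right) - 116\right)^{2} = \left(-54 - 116\right)^{2} = \left(-170\right)^{2} = 28900$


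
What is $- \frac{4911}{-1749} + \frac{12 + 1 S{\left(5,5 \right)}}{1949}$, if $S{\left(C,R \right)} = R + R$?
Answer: $\frac{3203339}{1136267} \approx 2.8192$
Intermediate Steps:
$S{\left(C,R \right)} = 2 R$
$- \frac{4911}{-1749} + \frac{12 + 1 S{\left(5,5 \right)}}{1949} = - \frac{4911}{-1749} + \frac{12 + 1 \cdot 2 \cdot 5}{1949} = \left(-4911\right) \left(- \frac{1}{1749}\right) + \left(12 + 1 \cdot 10\right) \frac{1}{1949} = \frac{1637}{583} + \left(12 + 10\right) \frac{1}{1949} = \frac{1637}{583} + 22 \cdot \frac{1}{1949} = \frac{1637}{583} + \frac{22}{1949} = \frac{3203339}{1136267}$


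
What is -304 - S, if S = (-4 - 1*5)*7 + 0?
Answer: -241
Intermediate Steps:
S = -63 (S = (-4 - 5)*7 + 0 = -9*7 + 0 = -63 + 0 = -63)
-304 - S = -304 - 1*(-63) = -304 + 63 = -241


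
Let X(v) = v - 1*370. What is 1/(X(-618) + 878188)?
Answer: 1/877200 ≈ 1.1400e-6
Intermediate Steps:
X(v) = -370 + v (X(v) = v - 370 = -370 + v)
1/(X(-618) + 878188) = 1/((-370 - 618) + 878188) = 1/(-988 + 878188) = 1/877200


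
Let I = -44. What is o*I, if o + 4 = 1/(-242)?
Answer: 1938/11 ≈ 176.18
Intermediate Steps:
o = -969/242 (o = -4 + 1/(-242) = -4 - 1/242 = -969/242 ≈ -4.0041)
o*I = -969/242*(-44) = 1938/11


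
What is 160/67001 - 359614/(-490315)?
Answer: 24172948014/32851595315 ≈ 0.73582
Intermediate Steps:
160/67001 - 359614/(-490315) = 160*(1/67001) - 359614*(-1/490315) = 160/67001 + 359614/490315 = 24172948014/32851595315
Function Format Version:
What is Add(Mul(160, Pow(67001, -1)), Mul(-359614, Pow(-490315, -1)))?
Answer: Rational(24172948014, 32851595315) ≈ 0.73582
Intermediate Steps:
Add(Mul(160, Pow(67001, -1)), Mul(-359614, Pow(-490315, -1))) = Add(Mul(160, Rational(1, 67001)), Mul(-359614, Rational(-1, 490315))) = Add(Rational(160, 67001), Rational(359614, 490315)) = Rational(24172948014, 32851595315)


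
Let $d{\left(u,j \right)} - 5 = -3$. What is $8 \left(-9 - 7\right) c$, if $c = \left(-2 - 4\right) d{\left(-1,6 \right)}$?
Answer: $1536$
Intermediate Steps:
$d{\left(u,j \right)} = 2$ ($d{\left(u,j \right)} = 5 - 3 = 2$)
$c = -12$ ($c = \left(-2 - 4\right) 2 = \left(-6\right) 2 = -12$)
$8 \left(-9 - 7\right) c = 8 \left(-9 - 7\right) \left(-12\right) = 8 \left(-16\right) \left(-12\right) = \left(-128\right) \left(-12\right) = 1536$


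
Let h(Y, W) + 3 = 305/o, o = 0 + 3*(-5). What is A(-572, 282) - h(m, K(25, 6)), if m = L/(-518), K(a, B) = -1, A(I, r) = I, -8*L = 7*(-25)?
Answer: -1646/3 ≈ -548.67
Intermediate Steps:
L = 175/8 (L = -7*(-25)/8 = -⅛*(-175) = 175/8 ≈ 21.875)
m = -25/592 (m = (175/8)/(-518) = (175/8)*(-1/518) = -25/592 ≈ -0.042230)
o = -15 (o = 0 - 15 = -15)
h(Y, W) = -70/3 (h(Y, W) = -3 + 305/(-15) = -3 + 305*(-1/15) = -3 - 61/3 = -70/3)
A(-572, 282) - h(m, K(25, 6)) = -572 - 1*(-70/3) = -572 + 70/3 = -1646/3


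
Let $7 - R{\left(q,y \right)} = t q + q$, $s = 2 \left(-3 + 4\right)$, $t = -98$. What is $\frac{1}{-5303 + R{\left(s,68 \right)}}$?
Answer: $- \frac{1}{5102} \approx -0.000196$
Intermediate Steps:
$s = 2$ ($s = 2 \cdot 1 = 2$)
$R{\left(q,y \right)} = 7 + 97 q$ ($R{\left(q,y \right)} = 7 - \left(- 98 q + q\right) = 7 - - 97 q = 7 + 97 q$)
$\frac{1}{-5303 + R{\left(s,68 \right)}} = \frac{1}{-5303 + \left(7 + 97 \cdot 2\right)} = \frac{1}{-5303 + \left(7 + 194\right)} = \frac{1}{-5303 + 201} = \frac{1}{-5102} = - \frac{1}{5102}$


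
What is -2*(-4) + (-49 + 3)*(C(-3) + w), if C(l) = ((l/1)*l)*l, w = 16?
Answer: 514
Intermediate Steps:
C(l) = l³ (C(l) = ((l*1)*l)*l = (l*l)*l = l²*l = l³)
-2*(-4) + (-49 + 3)*(C(-3) + w) = -2*(-4) + (-49 + 3)*((-3)³ + 16) = 8 - 46*(-27 + 16) = 8 - 46*(-11) = 8 + 506 = 514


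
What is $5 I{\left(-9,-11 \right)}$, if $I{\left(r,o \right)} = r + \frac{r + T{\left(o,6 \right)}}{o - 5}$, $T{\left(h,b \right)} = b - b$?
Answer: $- \frac{675}{16} \approx -42.188$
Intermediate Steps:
$T{\left(h,b \right)} = 0$
$I{\left(r,o \right)} = r + \frac{r}{-5 + o}$ ($I{\left(r,o \right)} = r + \frac{r + 0}{o - 5} = r + \frac{r}{-5 + o}$)
$5 I{\left(-9,-11 \right)} = 5 \left(- \frac{9 \left(-4 - 11\right)}{-5 - 11}\right) = 5 \left(\left(-9\right) \frac{1}{-16} \left(-15\right)\right) = 5 \left(\left(-9\right) \left(- \frac{1}{16}\right) \left(-15\right)\right) = 5 \left(- \frac{135}{16}\right) = - \frac{675}{16}$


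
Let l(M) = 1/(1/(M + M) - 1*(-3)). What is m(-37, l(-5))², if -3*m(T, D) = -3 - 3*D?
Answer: 1521/841 ≈ 1.8086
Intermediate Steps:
l(M) = 1/(3 + 1/(2*M)) (l(M) = 1/(1/(2*M) + 3) = 1/(3 + 1/(2*M)))
m(T, D) = 1 + D (m(T, D) = -(-3 - 3*D)/3 = 1 + D)
m(-37, l(-5))² = (1 + 2*(-5)/(1 + 6*(-5)))² = (1 + 2*(-5)/(1 - 30))² = (1 + 2*(-5)/(-29))² = (1 + 2*(-5)*(-1/29))² = (1 + 10/29)² = (39/29)² = 1521/841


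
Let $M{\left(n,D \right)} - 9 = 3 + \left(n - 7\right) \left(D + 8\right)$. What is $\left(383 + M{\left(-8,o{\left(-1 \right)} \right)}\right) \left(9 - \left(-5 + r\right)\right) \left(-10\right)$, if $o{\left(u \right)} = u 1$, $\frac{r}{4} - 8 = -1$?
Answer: $40600$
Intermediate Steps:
$r = 28$ ($r = 32 + 4 \left(-1\right) = 32 - 4 = 28$)
$o{\left(u \right)} = u$
$M{\left(n,D \right)} = 12 + \left(-7 + n\right) \left(8 + D\right)$ ($M{\left(n,D \right)} = 9 + \left(3 + \left(n - 7\right) \left(D + 8\right)\right) = 9 + \left(3 + \left(-7 + n\right) \left(8 + D\right)\right) = 12 + \left(-7 + n\right) \left(8 + D\right)$)
$\left(383 + M{\left(-8,o{\left(-1 \right)} \right)}\right) \left(9 - \left(-5 + r\right)\right) \left(-10\right) = \left(383 - 93\right) \left(9 + \left(5 - 28\right)\right) \left(-10\right) = \left(383 + \left(-44 + 7 - 64 + 8\right)\right) \left(9 + \left(5 - 28\right)\right) \left(-10\right) = \left(383 - 93\right) \left(9 - 23\right) \left(-10\right) = 290 \left(\left(-14\right) \left(-10\right)\right) = 290 \cdot 140 = 40600$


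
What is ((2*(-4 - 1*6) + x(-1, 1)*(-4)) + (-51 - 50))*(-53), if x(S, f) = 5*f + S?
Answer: 7261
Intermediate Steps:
x(S, f) = S + 5*f
((2*(-4 - 1*6) + x(-1, 1)*(-4)) + (-51 - 50))*(-53) = ((2*(-4 - 1*6) + (-1 + 5*1)*(-4)) + (-51 - 50))*(-53) = ((2*(-4 - 6) + (-1 + 5)*(-4)) - 101)*(-53) = ((2*(-10) + 4*(-4)) - 101)*(-53) = ((-20 - 16) - 101)*(-53) = (-36 - 101)*(-53) = -137*(-53) = 7261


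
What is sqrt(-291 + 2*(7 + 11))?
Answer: I*sqrt(255) ≈ 15.969*I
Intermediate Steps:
sqrt(-291 + 2*(7 + 11)) = sqrt(-291 + 2*18) = sqrt(-291 + 36) = sqrt(-255) = I*sqrt(255)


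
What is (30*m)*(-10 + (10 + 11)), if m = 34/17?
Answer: 660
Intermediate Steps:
m = 2 (m = 34*(1/17) = 2)
(30*m)*(-10 + (10 + 11)) = (30*2)*(-10 + (10 + 11)) = 60*(-10 + 21) = 60*11 = 660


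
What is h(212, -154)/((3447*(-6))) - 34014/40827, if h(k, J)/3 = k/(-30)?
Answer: -585510013/703653345 ≈ -0.83210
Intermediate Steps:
h(k, J) = -k/10 (h(k, J) = 3*(k/(-30)) = 3*(k*(-1/30)) = 3*(-k/30) = -k/10)
h(212, -154)/((3447*(-6))) - 34014/40827 = (-⅒*212)/((3447*(-6))) - 34014/40827 = -106/5/(-20682) - 34014*1/40827 = -106/5*(-1/20682) - 11338/13609 = 53/51705 - 11338/13609 = -585510013/703653345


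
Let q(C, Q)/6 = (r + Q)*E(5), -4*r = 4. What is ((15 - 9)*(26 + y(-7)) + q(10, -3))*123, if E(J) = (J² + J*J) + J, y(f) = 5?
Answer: -139482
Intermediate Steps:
r = -1 (r = -¼*4 = -1)
E(J) = J + 2*J² (E(J) = (J² + J²) + J = 2*J² + J = J + 2*J²)
q(C, Q) = -330 + 330*Q (q(C, Q) = 6*((-1 + Q)*(5*(1 + 2*5))) = 6*((-1 + Q)*(5*(1 + 10))) = 6*((-1 + Q)*(5*11)) = 6*((-1 + Q)*55) = 6*(-55 + 55*Q) = -330 + 330*Q)
((15 - 9)*(26 + y(-7)) + q(10, -3))*123 = ((15 - 9)*(26 + 5) + (-330 + 330*(-3)))*123 = (6*31 + (-330 - 990))*123 = (186 - 1320)*123 = -1134*123 = -139482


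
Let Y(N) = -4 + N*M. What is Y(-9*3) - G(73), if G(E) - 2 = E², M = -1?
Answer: -5308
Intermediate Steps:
Y(N) = -4 - N (Y(N) = -4 + N*(-1) = -4 - N)
G(E) = 2 + E²
Y(-9*3) - G(73) = (-4 - (-9)*3) - (2 + 73²) = (-4 - 1*(-27)) - (2 + 5329) = (-4 + 27) - 1*5331 = 23 - 5331 = -5308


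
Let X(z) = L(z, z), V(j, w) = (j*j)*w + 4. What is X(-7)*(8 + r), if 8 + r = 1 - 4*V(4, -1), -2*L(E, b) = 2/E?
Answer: 7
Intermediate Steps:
L(E, b) = -1/E
V(j, w) = 4 + w*j² (V(j, w) = j²*w + 4 = w*j² + 4 = 4 + w*j²)
X(z) = -1/z
r = 41 (r = -8 + (1 - 4*(4 - 1*4²)) = -8 + (1 - 4*(4 - 1*16)) = -8 + (1 - 4*(4 - 16)) = -8 + (1 - 4*(-12)) = -8 + (1 + 48) = -8 + 49 = 41)
X(-7)*(8 + r) = (-1/(-7))*(8 + 41) = -1*(-⅐)*49 = (⅐)*49 = 7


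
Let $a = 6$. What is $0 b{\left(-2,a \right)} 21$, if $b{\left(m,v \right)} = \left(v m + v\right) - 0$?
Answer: $0$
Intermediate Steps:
$b{\left(m,v \right)} = v + m v$ ($b{\left(m,v \right)} = \left(m v + v\right) + 0 = \left(v + m v\right) + 0 = v + m v$)
$0 b{\left(-2,a \right)} 21 = 0 \cdot 6 \left(1 - 2\right) 21 = 0 \cdot 6 \left(-1\right) 21 = 0 \left(-6\right) 21 = 0 \cdot 21 = 0$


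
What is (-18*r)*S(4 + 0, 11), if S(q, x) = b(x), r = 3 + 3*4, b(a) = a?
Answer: -2970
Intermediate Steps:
r = 15 (r = 3 + 12 = 15)
S(q, x) = x
(-18*r)*S(4 + 0, 11) = -18*15*11 = -270*11 = -2970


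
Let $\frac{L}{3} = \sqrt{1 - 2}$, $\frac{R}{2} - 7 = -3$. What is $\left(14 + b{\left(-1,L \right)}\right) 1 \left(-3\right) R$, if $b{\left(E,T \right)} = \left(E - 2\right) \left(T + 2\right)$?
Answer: $-192 + 216 i \approx -192.0 + 216.0 i$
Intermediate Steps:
$R = 8$ ($R = 14 + 2 \left(-3\right) = 14 - 6 = 8$)
$L = 3 i$ ($L = 3 \sqrt{1 - 2} = 3 \sqrt{-1} = 3 i \approx 3.0 i$)
$b{\left(E,T \right)} = \left(-2 + E\right) \left(2 + T\right)$
$\left(14 + b{\left(-1,L \right)}\right) 1 \left(-3\right) R = \left(14 - \left(6 + 3 i + 2 \cdot 3 i\right)\right) 1 \left(-3\right) 8 = \left(14 - \left(6 + 9 i\right)\right) \left(\left(-3\right) 8\right) = \left(14 - \left(6 + 9 i\right)\right) \left(-24\right) = \left(8 - 9 i\right) \left(-24\right) = -192 + 216 i$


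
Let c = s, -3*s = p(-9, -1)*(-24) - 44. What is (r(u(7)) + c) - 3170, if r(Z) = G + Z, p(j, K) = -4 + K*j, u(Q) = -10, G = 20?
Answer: -9316/3 ≈ -3105.3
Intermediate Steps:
r(Z) = 20 + Z
s = 164/3 (s = -((-4 - 1*(-9))*(-24) - 44)/3 = -((-4 + 9)*(-24) - 44)/3 = -(5*(-24) - 44)/3 = -(-120 - 44)/3 = -⅓*(-164) = 164/3 ≈ 54.667)
c = 164/3 ≈ 54.667
(r(u(7)) + c) - 3170 = ((20 - 10) + 164/3) - 3170 = (10 + 164/3) - 3170 = 194/3 - 3170 = -9316/3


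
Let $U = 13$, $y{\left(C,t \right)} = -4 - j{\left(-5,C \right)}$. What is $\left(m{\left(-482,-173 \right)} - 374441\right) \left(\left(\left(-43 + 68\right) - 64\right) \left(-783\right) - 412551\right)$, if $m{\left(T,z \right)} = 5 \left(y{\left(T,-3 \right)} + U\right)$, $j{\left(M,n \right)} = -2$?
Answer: $143020693404$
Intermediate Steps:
$y{\left(C,t \right)} = -2$ ($y{\left(C,t \right)} = -4 - -2 = -4 + 2 = -2$)
$m{\left(T,z \right)} = 55$ ($m{\left(T,z \right)} = 5 \left(-2 + 13\right) = 5 \cdot 11 = 55$)
$\left(m{\left(-482,-173 \right)} - 374441\right) \left(\left(\left(-43 + 68\right) - 64\right) \left(-783\right) - 412551\right) = \left(55 - 374441\right) \left(\left(\left(-43 + 68\right) - 64\right) \left(-783\right) - 412551\right) = - 374386 \left(\left(25 - 64\right) \left(-783\right) - 412551\right) = - 374386 \left(\left(-39\right) \left(-783\right) - 412551\right) = - 374386 \left(30537 - 412551\right) = \left(-374386\right) \left(-382014\right) = 143020693404$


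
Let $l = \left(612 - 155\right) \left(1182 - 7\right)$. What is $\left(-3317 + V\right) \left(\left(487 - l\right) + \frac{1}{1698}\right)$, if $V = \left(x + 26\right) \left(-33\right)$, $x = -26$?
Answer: $\frac{3021643118491}{1698} \approx 1.7795 \cdot 10^{9}$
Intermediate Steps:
$l = 536975$ ($l = 457 \cdot 1175 = 536975$)
$V = 0$ ($V = \left(-26 + 26\right) \left(-33\right) = 0 \left(-33\right) = 0$)
$\left(-3317 + V\right) \left(\left(487 - l\right) + \frac{1}{1698}\right) = \left(-3317 + 0\right) \left(\left(487 - 536975\right) + \frac{1}{1698}\right) = - 3317 \left(\left(487 - 536975\right) + \frac{1}{1698}\right) = - 3317 \left(-536488 + \frac{1}{1698}\right) = \left(-3317\right) \left(- \frac{910956623}{1698}\right) = \frac{3021643118491}{1698}$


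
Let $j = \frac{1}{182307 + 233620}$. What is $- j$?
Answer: $- \frac{1}{415927} \approx -2.4043 \cdot 10^{-6}$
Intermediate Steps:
$j = \frac{1}{415927} \approx 2.4043 \cdot 10^{-6}$
$- j = \left(-1\right) \frac{1}{415927} = - \frac{1}{415927}$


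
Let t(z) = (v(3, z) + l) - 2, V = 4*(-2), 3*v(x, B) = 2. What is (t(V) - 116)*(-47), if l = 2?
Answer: 16262/3 ≈ 5420.7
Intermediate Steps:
v(x, B) = ⅔ (v(x, B) = (⅓)*2 = ⅔)
V = -8
t(z) = ⅔ (t(z) = (⅔ + 2) - 2 = 8/3 - 2 = ⅔)
(t(V) - 116)*(-47) = (⅔ - 116)*(-47) = -346/3*(-47) = 16262/3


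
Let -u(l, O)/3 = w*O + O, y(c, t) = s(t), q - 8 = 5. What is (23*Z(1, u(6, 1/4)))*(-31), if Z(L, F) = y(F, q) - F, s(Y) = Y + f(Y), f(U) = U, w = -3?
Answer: -34937/2 ≈ -17469.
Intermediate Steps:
q = 13 (q = 8 + 5 = 13)
s(Y) = 2*Y (s(Y) = Y + Y = 2*Y)
y(c, t) = 2*t
u(l, O) = 6*O (u(l, O) = -3*(-3*O + O) = -(-6)*O = 6*O)
Z(L, F) = 26 - F (Z(L, F) = 2*13 - F = 26 - F)
(23*Z(1, u(6, 1/4)))*(-31) = (23*(26 - 6/4))*(-31) = (23*(26 - 1*3/2))*(-31) = (23*(26 - 3/2))*(-31) = (23*(49/2))*(-31) = (1127/2)*(-31) = -34937/2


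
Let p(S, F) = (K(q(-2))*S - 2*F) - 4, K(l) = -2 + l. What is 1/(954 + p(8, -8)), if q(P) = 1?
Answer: 1/958 ≈ 0.0010438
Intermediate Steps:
p(S, F) = -4 - S - 2*F (p(S, F) = ((-2 + 1)*S - 2*F) - 4 = (-S - 2*F) - 4 = -4 - S - 2*F)
1/(954 + p(8, -8)) = 1/(954 + (-4 - 1*8 - 2*(-8))) = 1/(954 + (-4 - 8 + 16)) = 1/(954 + 4) = 1/958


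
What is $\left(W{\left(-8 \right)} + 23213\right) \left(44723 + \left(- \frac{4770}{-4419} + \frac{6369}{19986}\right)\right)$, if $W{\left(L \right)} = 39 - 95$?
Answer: $\frac{3387762221622183}{3271042} \approx 1.0357 \cdot 10^{9}$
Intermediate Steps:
$W{\left(L \right)} = -56$
$\left(W{\left(-8 \right)} + 23213\right) \left(44723 + \left(- \frac{4770}{-4419} + \frac{6369}{19986}\right)\right) = \left(-56 + 23213\right) \left(44723 + \left(- \frac{4770}{-4419} + \frac{6369}{19986}\right)\right) = 23157 \left(44723 + \left(\left(-4770\right) \left(- \frac{1}{4419}\right) + 6369 \cdot \frac{1}{19986}\right)\right) = 23157 \left(44723 + \left(\frac{530}{491} + \frac{2123}{6662}\right)\right) = 23157 \left(44723 + \frac{4573253}{3271042}\right) = 23157 \cdot \frac{146295384619}{3271042} = \frac{3387762221622183}{3271042}$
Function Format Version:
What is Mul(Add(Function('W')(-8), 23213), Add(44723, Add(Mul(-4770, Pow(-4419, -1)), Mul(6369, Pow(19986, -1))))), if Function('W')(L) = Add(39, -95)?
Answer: Rational(3387762221622183, 3271042) ≈ 1.0357e+9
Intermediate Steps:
Function('W')(L) = -56
Mul(Add(Function('W')(-8), 23213), Add(44723, Add(Mul(-4770, Pow(-4419, -1)), Mul(6369, Pow(19986, -1))))) = Mul(Add(-56, 23213), Add(44723, Add(Mul(-4770, Pow(-4419, -1)), Mul(6369, Pow(19986, -1))))) = Mul(23157, Add(44723, Add(Mul(-4770, Rational(-1, 4419)), Mul(6369, Rational(1, 19986))))) = Mul(23157, Add(44723, Add(Rational(530, 491), Rational(2123, 6662)))) = Mul(23157, Add(44723, Rational(4573253, 3271042))) = Mul(23157, Rational(146295384619, 3271042)) = Rational(3387762221622183, 3271042)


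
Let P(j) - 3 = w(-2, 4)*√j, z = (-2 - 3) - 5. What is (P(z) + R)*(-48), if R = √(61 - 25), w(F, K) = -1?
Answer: -432 + 48*I*√10 ≈ -432.0 + 151.79*I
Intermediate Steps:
R = 6 (R = √36 = 6)
z = -10 (z = -5 - 5 = -10)
P(j) = 3 - √j
(P(z) + R)*(-48) = ((3 - √(-10)) + 6)*(-48) = ((3 - I*√10) + 6)*(-48) = (9 - I*√10)*(-48) = -432 + 48*I*√10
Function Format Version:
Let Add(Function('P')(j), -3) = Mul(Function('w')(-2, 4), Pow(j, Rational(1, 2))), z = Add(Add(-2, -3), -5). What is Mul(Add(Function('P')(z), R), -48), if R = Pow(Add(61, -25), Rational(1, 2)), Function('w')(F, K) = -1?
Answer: Add(-432, Mul(48, I, Pow(10, Rational(1, 2)))) ≈ Add(-432.00, Mul(151.79, I))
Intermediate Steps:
R = 6 (R = Pow(36, Rational(1, 2)) = 6)
z = -10 (z = Add(-5, -5) = -10)
Function('P')(j) = Add(3, Mul(-1, Pow(j, Rational(1, 2))))
Mul(Add(Function('P')(z), R), -48) = Mul(Add(Add(3, Mul(-1, Pow(-10, Rational(1, 2)))), 6), -48) = Mul(Add(Add(3, Mul(-1, Mul(I, Pow(10, Rational(1, 2))))), 6), -48) = Mul(Add(Add(3, Mul(-1, I, Pow(10, Rational(1, 2)))), 6), -48) = Mul(Add(9, Mul(-1, I, Pow(10, Rational(1, 2)))), -48) = Add(-432, Mul(48, I, Pow(10, Rational(1, 2))))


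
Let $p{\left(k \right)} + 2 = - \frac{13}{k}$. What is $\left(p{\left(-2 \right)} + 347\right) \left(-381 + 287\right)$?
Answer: $-33041$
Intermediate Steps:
$p{\left(k \right)} = -2 - \frac{13}{k}$
$\left(p{\left(-2 \right)} + 347\right) \left(-381 + 287\right) = \left(\left(-2 - \frac{13}{-2}\right) + 347\right) \left(-381 + 287\right) = \left(\left(-2 - - \frac{13}{2}\right) + 347\right) \left(-94\right) = \left(\left(-2 + \frac{13}{2}\right) + 347\right) \left(-94\right) = \left(\frac{9}{2} + 347\right) \left(-94\right) = \frac{703}{2} \left(-94\right) = -33041$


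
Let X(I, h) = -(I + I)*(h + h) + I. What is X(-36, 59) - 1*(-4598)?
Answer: 13058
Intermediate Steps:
X(I, h) = I - 4*I*h (X(I, h) = -2*I*2*h + I = -4*I*h + I = I - 4*I*h)
X(-36, 59) - 1*(-4598) = -36*(1 - 4*59) - 1*(-4598) = -36*(1 - 236) + 4598 = -36*(-235) + 4598 = 8460 + 4598 = 13058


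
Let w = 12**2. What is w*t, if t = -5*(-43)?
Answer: 30960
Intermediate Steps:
t = 215
w = 144
w*t = 144*215 = 30960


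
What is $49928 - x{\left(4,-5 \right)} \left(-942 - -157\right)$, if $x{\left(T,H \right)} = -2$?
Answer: $48358$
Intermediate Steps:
$49928 - x{\left(4,-5 \right)} \left(-942 - -157\right) = 49928 - - 2 \left(-942 - -157\right) = 49928 - - 2 \left(-942 + 157\right) = 49928 - \left(-2\right) \left(-785\right) = 49928 - 1570 = 48358$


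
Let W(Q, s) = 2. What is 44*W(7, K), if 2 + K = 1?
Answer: 88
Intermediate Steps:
K = -1 (K = -2 + 1 = -1)
44*W(7, K) = 44*2 = 88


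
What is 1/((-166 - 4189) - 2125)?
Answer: -1/6480 ≈ -0.00015432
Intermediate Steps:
1/((-166 - 4189) - 2125) = 1/(-4355 - 2125) = 1/(-6480) = -1/6480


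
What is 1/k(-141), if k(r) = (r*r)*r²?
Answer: 1/395254161 ≈ 2.5300e-9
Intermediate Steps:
k(r) = r⁴ (k(r) = r²*r² = r⁴)
1/k(-141) = 1/((-141)⁴) = 1/395254161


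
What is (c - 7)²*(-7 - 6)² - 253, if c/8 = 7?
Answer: 405516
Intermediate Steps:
c = 56 (c = 8*7 = 56)
(c - 7)²*(-7 - 6)² - 253 = (56 - 7)²*(-7 - 6)² - 253 = 49²*(-13)² - 253 = 2401*169 - 253 = 405769 - 253 = 405516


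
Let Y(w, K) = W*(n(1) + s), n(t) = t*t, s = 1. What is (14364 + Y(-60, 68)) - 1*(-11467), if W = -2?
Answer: 25827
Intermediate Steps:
n(t) = t²
Y(w, K) = -4 (Y(w, K) = -2*(1² + 1) = -2*(1 + 1) = -2*2 = -4)
(14364 + Y(-60, 68)) - 1*(-11467) = (14364 - 4) - 1*(-11467) = 14360 + 11467 = 25827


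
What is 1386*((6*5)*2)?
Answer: 83160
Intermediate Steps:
1386*((6*5)*2) = 1386*(30*2) = 1386*60 = 83160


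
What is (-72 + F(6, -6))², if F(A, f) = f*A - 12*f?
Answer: 1296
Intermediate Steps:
F(A, f) = -12*f + A*f (F(A, f) = A*f - 12*f = -12*f + A*f)
(-72 + F(6, -6))² = (-72 - 6*(-12 + 6))² = (-72 - 6*(-6))² = (-72 + 36)² = (-36)² = 1296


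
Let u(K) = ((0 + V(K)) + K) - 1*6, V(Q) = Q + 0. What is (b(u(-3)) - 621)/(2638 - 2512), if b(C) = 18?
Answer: -67/14 ≈ -4.7857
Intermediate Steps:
V(Q) = Q
u(K) = -6 + 2*K (u(K) = ((0 + K) + K) - 1*6 = (K + K) - 6 = 2*K - 6 = -6 + 2*K)
(b(u(-3)) - 621)/(2638 - 2512) = (18 - 621)/(2638 - 2512) = -603/126 = -603*1/126 = -67/14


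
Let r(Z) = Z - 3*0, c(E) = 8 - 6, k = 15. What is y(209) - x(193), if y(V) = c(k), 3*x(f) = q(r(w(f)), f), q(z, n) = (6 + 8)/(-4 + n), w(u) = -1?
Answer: 160/81 ≈ 1.9753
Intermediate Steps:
c(E) = 2
r(Z) = Z (r(Z) = Z + 0 = Z)
q(z, n) = 14/(-4 + n)
x(f) = 14/(3*(-4 + f)) (x(f) = (14/(-4 + f))/3 = 14/(3*(-4 + f)))
y(V) = 2
y(209) - x(193) = 2 - 14/(3*(-4 + 193)) = 2 - 14/(3*189) = 2 - 1*2/81 = 2 - 2/81 = 160/81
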